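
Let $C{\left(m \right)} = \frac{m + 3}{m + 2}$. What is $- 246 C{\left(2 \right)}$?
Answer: $- \frac{615}{2} \approx -307.5$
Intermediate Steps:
$C{\left(m \right)} = \frac{3 + m}{2 + m}$
$- 246 C{\left(2 \right)} = - 246 \frac{3 + 2}{2 + 2} = - 246 \cdot \frac{1}{4} \cdot 5 = \left(-246\right) \frac{5}{4} = - \frac{615}{2}$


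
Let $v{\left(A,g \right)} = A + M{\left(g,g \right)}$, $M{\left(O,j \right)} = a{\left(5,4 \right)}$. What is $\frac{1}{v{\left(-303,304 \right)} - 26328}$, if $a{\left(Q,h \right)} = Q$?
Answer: $- \frac{1}{26626} \approx -3.7557 \cdot 10^{-5}$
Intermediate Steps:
$M{\left(O,j \right)} = 5$
$v{\left(A,g \right)} = 5 + A$ ($v{\left(A,g \right)} = A + 5 = 5 + A$)
$\frac{1}{v{\left(-303,304 \right)} - 26328} = \frac{1}{\left(5 - 303\right) - 26328} = \frac{1}{-298 - 26328} = \frac{1}{-26626} = - \frac{1}{26626}$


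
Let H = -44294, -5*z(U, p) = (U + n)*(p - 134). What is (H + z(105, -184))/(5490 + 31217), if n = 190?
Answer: -25532/36707 ≈ -0.69556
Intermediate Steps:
z(U, p) = -(-134 + p)*(190 + U)/5 (z(U, p) = -(U + 190)*(p - 134)/5 = -(190 + U)*(-134 + p)/5 = -(-134 + p)*(190 + U)/5)
(H + z(105, -184))/(5490 + 31217) = (-44294 + (5092 - 38*(-184) + (134/5)*105 - 1/5*105*(-184)))/(5490 + 31217) = (-44294 + (5092 + 6992 + 2814 + 3864))/36707 = (-44294 + 18762)*(1/36707) = -25532*1/36707 = -25532/36707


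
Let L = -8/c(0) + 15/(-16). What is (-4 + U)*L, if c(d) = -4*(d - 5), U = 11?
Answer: -749/80 ≈ -9.3625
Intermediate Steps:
c(d) = 20 - 4*d (c(d) = -4*(-5 + d) = 20 - 4*d)
L = -107/80 (L = -8/(20 - 4*0) + 15/(-16) = -8/(20 + 0) + 15*(-1/16) = -8/20 - 15/16 = -8*1/20 - 15/16 = -⅖ - 15/16 = -107/80 ≈ -1.3375)
(-4 + U)*L = (-4 + 11)*(-107/80) = 7*(-107/80) = -749/80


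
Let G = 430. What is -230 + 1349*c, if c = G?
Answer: 579840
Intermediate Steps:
c = 430
-230 + 1349*c = -230 + 1349*430 = -230 + 580070 = 579840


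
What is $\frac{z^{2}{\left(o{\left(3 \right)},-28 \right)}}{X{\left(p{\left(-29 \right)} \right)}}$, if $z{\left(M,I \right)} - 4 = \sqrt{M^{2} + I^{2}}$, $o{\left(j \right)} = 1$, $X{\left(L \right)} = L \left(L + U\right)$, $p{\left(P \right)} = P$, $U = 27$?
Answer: $\frac{\left(4 + \sqrt{785}\right)^{2}}{58} \approx 17.675$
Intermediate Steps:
$X{\left(L \right)} = L \left(27 + L\right)$ ($X{\left(L \right)} = L \left(L + 27\right) = L \left(27 + L\right)$)
$z{\left(M,I \right)} = 4 + \sqrt{I^{2} + M^{2}}$ ($z{\left(M,I \right)} = 4 + \sqrt{M^{2} + I^{2}} = 4 + \sqrt{I^{2} + M^{2}}$)
$\frac{z^{2}{\left(o{\left(3 \right)},-28 \right)}}{X{\left(p{\left(-29 \right)} \right)}} = \frac{\left(4 + \sqrt{\left(-28\right)^{2} + 1^{2}}\right)^{2}}{\left(-29\right) \left(27 - 29\right)} = \frac{\left(4 + \sqrt{784 + 1}\right)^{2}}{\left(-29\right) \left(-2\right)} = \frac{\left(4 + \sqrt{785}\right)^{2}}{58}$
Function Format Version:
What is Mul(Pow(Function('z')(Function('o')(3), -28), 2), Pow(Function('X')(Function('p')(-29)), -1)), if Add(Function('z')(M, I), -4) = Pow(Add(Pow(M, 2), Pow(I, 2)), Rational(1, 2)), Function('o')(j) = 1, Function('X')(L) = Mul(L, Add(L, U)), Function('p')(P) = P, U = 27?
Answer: Mul(Rational(1, 58), Pow(Add(4, Pow(785, Rational(1, 2))), 2)) ≈ 17.675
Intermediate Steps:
Function('X')(L) = Mul(L, Add(27, L)) (Function('X')(L) = Mul(L, Add(L, 27)) = Mul(L, Add(27, L)))
Function('z')(M, I) = Add(4, Pow(Add(Pow(I, 2), Pow(M, 2)), Rational(1, 2))) (Function('z')(M, I) = Add(4, Pow(Add(Pow(M, 2), Pow(I, 2)), Rational(1, 2))) = Add(4, Pow(Add(Pow(I, 2), Pow(M, 2)), Rational(1, 2))))
Mul(Pow(Function('z')(Function('o')(3), -28), 2), Pow(Function('X')(Function('p')(-29)), -1)) = Mul(Pow(Add(4, Pow(Add(Pow(-28, 2), Pow(1, 2)), Rational(1, 2))), 2), Pow(Mul(-29, Add(27, -29)), -1)) = Mul(Pow(Add(4, Pow(Add(784, 1), Rational(1, 2))), 2), Pow(Mul(-29, -2), -1)) = Mul(Pow(Add(4, Pow(785, Rational(1, 2))), 2), Pow(58, -1)) = Mul(Pow(Add(4, Pow(785, Rational(1, 2))), 2), Rational(1, 58)) = Mul(Rational(1, 58), Pow(Add(4, Pow(785, Rational(1, 2))), 2))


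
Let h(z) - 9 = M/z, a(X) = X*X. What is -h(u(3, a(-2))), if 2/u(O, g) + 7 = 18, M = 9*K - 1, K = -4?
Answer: 389/2 ≈ 194.50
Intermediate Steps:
a(X) = X²
M = -37 (M = 9*(-4) - 1 = -36 - 1 = -37)
u(O, g) = 2/11 (u(O, g) = 2/(-7 + 18) = 2/11)
h(z) = 9 - 37/z
-h(u(3, a(-2))) = -(9 - 37/2/11) = -(9 - 37*11/2) = -(9 - 407/2) = -1*(-389/2) = 389/2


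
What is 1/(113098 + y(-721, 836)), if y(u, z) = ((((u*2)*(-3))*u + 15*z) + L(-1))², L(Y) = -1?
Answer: 1/9650385854147 ≈ 1.0362e-13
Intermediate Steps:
y(u, z) = (-1 - 6*u² + 15*z)² (y(u, z) = ((((u*2)*(-3))*u + 15*z) - 1)² = ((((2*u)*(-3))*u + 15*z) - 1)² = (((-6*u)*u + 15*z) - 1)² = ((-6*u² + 15*z) - 1)² = (-1 - 6*u² + 15*z)²)
1/(113098 + y(-721, 836)) = 1/(113098 + (1 - 15*836 + 6*(-721)²)²) = 1/(113098 + (1 - 12540 + 6*519841)²) = 1/(113098 + (1 - 12540 + 3119046)²) = 1/(113098 + 3106507²) = 1/(113098 + 9650385741049) = 1/9650385854147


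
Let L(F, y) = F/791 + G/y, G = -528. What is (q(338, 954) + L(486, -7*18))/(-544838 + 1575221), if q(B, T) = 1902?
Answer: 4524848/2445098859 ≈ 0.0018506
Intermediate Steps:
L(F, y) = -528/y + F/791 (L(F, y) = F/791 - 528/y = -528/y + F/791)
(q(338, 954) + L(486, -7*18))/(-544838 + 1575221) = (1902 + (-528/((-7*18)) + (1/791)*486))/(-544838 + 1575221) = (1902 + (-528/(-126) + 486/791))/1030383 = (1902 + (-528*(-1/126) + 486/791))*(1/1030383) = (1902 + (88/21 + 486/791))*(1/1030383) = (1902 + 11402/2373)*(1/1030383) = (4524848/2373)*(1/1030383) = 4524848/2445098859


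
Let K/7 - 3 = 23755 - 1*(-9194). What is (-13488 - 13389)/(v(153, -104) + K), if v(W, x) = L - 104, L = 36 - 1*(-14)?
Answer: -8959/76870 ≈ -0.11655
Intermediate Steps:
L = 50 (L = 36 + 14 = 50)
v(W, x) = -54 (v(W, x) = 50 - 104 = -54)
K = 230664 (K = 21 + 7*(23755 - 1*(-9194)) = 21 + 7*(23755 + 9194) = 21 + 7*32949 = 21 + 230643 = 230664)
(-13488 - 13389)/(v(153, -104) + K) = (-13488 - 13389)/(-54 + 230664) = -26877/230610 = -26877*1/230610 = -8959/76870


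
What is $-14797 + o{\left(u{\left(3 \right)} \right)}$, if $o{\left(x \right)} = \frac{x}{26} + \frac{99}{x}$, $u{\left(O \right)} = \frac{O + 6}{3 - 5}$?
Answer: $- \frac{770597}{52} \approx -14819.0$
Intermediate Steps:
$u{\left(O \right)} = -3 - \frac{O}{2}$ ($u{\left(O \right)} = \frac{6 + O}{-2} = \left(6 + O\right) \left(- \frac{1}{2}\right) = -3 - \frac{O}{2}$)
$o{\left(x \right)} = \frac{99}{x} + \frac{x}{26}$ ($o{\left(x \right)} = x \frac{1}{26} + \frac{99}{x} = \frac{x}{26} + \frac{99}{x} = \frac{99}{x} + \frac{x}{26}$)
$-14797 + o{\left(u{\left(3 \right)} \right)} = -14797 + \left(\frac{99}{-3 - \frac{3}{2}} + \frac{-3 - \frac{3}{2}}{26}\right) = -14797 + \left(\frac{99}{- \frac{9}{2}} + \frac{1}{26} \left(- \frac{9}{2}\right)\right) = -14797 + \left(99 \left(- \frac{2}{9}\right) - \frac{9}{52}\right) = -14797 - \frac{1153}{52} = - \frac{770597}{52}$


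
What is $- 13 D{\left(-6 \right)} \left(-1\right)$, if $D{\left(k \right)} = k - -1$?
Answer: $-65$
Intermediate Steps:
$D{\left(k \right)} = 1 + k$ ($D{\left(k \right)} = k + 1 = 1 + k$)
$- 13 D{\left(-6 \right)} \left(-1\right) = - 13 \left(1 - 6\right) \left(-1\right) = \left(-13\right) \left(-5\right) \left(-1\right) = 65 \left(-1\right) = -65$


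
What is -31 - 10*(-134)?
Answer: 1309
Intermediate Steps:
-31 - 10*(-134) = -31 + 1340 = 1309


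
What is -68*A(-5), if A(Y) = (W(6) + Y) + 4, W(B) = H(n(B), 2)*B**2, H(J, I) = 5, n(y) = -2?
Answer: -12172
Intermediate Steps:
W(B) = 5*B**2
A(Y) = 184 + Y (A(Y) = (5*6**2 + Y) + 4 = (5*36 + Y) + 4 = (180 + Y) + 4 = 184 + Y)
-68*A(-5) = -68*(184 - 5) = -68*179 = -12172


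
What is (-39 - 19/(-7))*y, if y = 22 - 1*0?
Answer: -5588/7 ≈ -798.29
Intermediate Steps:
y = 22 (y = 22 + 0 = 22)
(-39 - 19/(-7))*y = (-39 - 19/(-7))*22 = (-39 - 19*(-1/7))*22 = (-39 + 19/7)*22 = -254/7*22 = -5588/7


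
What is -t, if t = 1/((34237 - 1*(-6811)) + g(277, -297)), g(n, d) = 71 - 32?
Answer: -1/41087 ≈ -2.4339e-5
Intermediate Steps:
g(n, d) = 39
t = 1/41087 (t = 1/((34237 - 1*(-6811)) + 39) = 1/((34237 + 6811) + 39) = 1/(41048 + 39) = 1/41087 ≈ 2.4339e-5)
-t = -1*1/41087 = -1/41087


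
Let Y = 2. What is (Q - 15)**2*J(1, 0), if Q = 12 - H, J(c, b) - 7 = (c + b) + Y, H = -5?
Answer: 40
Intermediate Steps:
J(c, b) = 9 + b + c (J(c, b) = 7 + ((c + b) + 2) = 7 + ((b + c) + 2) = 7 + (2 + b + c) = 9 + b + c)
Q = 17 (Q = 12 - 1*(-5) = 12 + 5 = 17)
(Q - 15)**2*J(1, 0) = (17 - 15)**2*(9 + 0 + 1) = 2**2*10 = 4*10 = 40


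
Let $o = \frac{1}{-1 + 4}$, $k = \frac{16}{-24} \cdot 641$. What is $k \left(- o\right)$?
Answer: $\frac{1282}{9} \approx 142.44$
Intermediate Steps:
$k = - \frac{1282}{3}$ ($k = 16 \left(- \frac{1}{24}\right) 641 = \left(- \frac{2}{3}\right) 641 = - \frac{1282}{3} \approx -427.33$)
$o = \frac{1}{3} \approx 0.33333$
$k \left(- o\right) = - \frac{1282 \left(\left(-1\right) \frac{1}{3}\right)}{3} = \left(- \frac{1282}{3}\right) \left(- \frac{1}{3}\right) = \frac{1282}{9}$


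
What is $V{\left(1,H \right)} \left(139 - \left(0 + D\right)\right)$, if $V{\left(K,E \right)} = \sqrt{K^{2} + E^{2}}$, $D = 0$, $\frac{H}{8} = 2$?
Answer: $139 \sqrt{257} \approx 2228.3$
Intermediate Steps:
$H = 16$ ($H = 8 \cdot 2 = 16$)
$V{\left(K,E \right)} = \sqrt{E^{2} + K^{2}}$
$V{\left(1,H \right)} \left(139 - \left(0 + D\right)\right) = \sqrt{16^{2} + 1^{2}} \left(139 - \left(0 + 0\right)\right) = \sqrt{256 + 1} \left(139 - 0\right) = \sqrt{257} \left(139 + 0\right) = \sqrt{257} \cdot 139 = 139 \sqrt{257}$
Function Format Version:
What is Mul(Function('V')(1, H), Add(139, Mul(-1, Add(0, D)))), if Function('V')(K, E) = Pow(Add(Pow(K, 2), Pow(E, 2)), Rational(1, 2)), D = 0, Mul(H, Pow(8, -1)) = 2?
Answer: Mul(139, Pow(257, Rational(1, 2))) ≈ 2228.3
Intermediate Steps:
H = 16 (H = Mul(8, 2) = 16)
Function('V')(K, E) = Pow(Add(Pow(E, 2), Pow(K, 2)), Rational(1, 2))
Mul(Function('V')(1, H), Add(139, Mul(-1, Add(0, D)))) = Mul(Pow(Add(Pow(16, 2), Pow(1, 2)), Rational(1, 2)), Add(139, Mul(-1, Add(0, 0)))) = Mul(Pow(Add(256, 1), Rational(1, 2)), Add(139, Mul(-1, 0))) = Mul(Pow(257, Rational(1, 2)), Add(139, 0)) = Mul(Pow(257, Rational(1, 2)), 139) = Mul(139, Pow(257, Rational(1, 2)))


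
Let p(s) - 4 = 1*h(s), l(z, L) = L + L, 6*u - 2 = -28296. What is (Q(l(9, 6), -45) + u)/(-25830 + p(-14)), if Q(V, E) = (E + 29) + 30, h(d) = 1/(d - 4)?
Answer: 84630/464869 ≈ 0.18205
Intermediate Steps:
u = -14147/3 (u = ⅓ + (⅙)*(-28296) = ⅓ - 4716 = -14147/3 ≈ -4715.7)
h(d) = 1/(-4 + d)
l(z, L) = 2*L
Q(V, E) = 59 + E (Q(V, E) = (29 + E) + 30 = 59 + E)
p(s) = 4 + 1/(-4 + s)
(Q(l(9, 6), -45) + u)/(-25830 + p(-14)) = ((59 - 45) - 14147/3)/(-25830 + (-15 + 4*(-14))/(-4 - 14)) = (14 - 14147/3)/(-25830 + (-15 - 56)/(-18)) = -14105/(3*(-25830 - 1/18*(-71))) = -14105/(3*(-25830 + 71/18)) = -14105/(3*(-464869/18)) = -14105/3*(-18/464869) = 84630/464869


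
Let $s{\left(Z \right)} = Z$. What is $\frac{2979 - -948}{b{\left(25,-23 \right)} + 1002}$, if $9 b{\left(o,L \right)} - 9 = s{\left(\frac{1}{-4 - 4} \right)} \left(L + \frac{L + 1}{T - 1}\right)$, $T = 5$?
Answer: $\frac{188496}{48163} \approx 3.9137$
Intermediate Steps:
$b{\left(o,L \right)} = \frac{287}{288} - \frac{5 L}{288}$ ($b{\left(o,L \right)} = 1 + \frac{\frac{1}{-4 - 4} \left(L + \frac{L + 1}{5 - 1}\right)}{9} = 1 + \frac{\frac{1}{-8} \left(L + \frac{1 + L}{4}\right)}{9} = 1 + \frac{\left(- \frac{1}{8}\right) \left(L + \left(1 + L\right) \frac{1}{4}\right)}{9} = 1 + \frac{\left(- \frac{1}{8}\right) \left(L + \left(\frac{1}{4} + \frac{L}{4}\right)\right)}{9} = 1 + \frac{\left(- \frac{1}{8}\right) \left(\frac{1}{4} + \frac{5 L}{4}\right)}{9} = 1 + \frac{- \frac{1}{32} - \frac{5 L}{32}}{9} = 1 - \left(\frac{1}{288} + \frac{5 L}{288}\right) = \frac{287}{288} - \frac{5 L}{288}$)
$\frac{2979 - -948}{b{\left(25,-23 \right)} + 1002} = \frac{2979 - -948}{\left(\frac{287}{288} - - \frac{115}{288}\right) + 1002} = \frac{2979 + 948}{\left(\frac{287}{288} + \frac{115}{288}\right) + 1002} = \frac{3927}{\frac{67}{48} + 1002} = \frac{3927}{\frac{48163}{48}} = 3927 \cdot \frac{48}{48163} = \frac{188496}{48163}$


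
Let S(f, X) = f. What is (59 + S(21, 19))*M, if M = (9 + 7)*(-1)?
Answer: -1280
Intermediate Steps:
M = -16 (M = 16*(-1) = -16)
(59 + S(21, 19))*M = (59 + 21)*(-16) = 80*(-16) = -1280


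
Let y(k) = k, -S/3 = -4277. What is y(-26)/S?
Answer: -2/987 ≈ -0.0020263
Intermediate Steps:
S = 12831 (S = -3*(-4277) = 12831)
y(-26)/S = -26/12831 = -26*1/12831 = -2/987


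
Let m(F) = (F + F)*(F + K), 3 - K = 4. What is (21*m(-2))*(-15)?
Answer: -3780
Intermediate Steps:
K = -1 (K = 3 - 1*4 = 3 - 4 = -1)
m(F) = 2*F*(-1 + F) (m(F) = (F + F)*(F - 1) = (2*F)*(-1 + F) = 2*F*(-1 + F))
(21*m(-2))*(-15) = (21*(2*(-2)*(-1 - 2)))*(-15) = (21*(2*(-2)*(-3)))*(-15) = (21*12)*(-15) = 252*(-15) = -3780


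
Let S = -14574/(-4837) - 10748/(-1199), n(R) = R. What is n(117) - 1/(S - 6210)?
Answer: 600809599877/5135117704 ≈ 117.00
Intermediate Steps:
S = 9923186/828509 (S = -14574*(-1/4837) - 10748*(-1/1199) = 2082/691 + 10748/1199 = 9923186/828509 ≈ 11.977)
n(117) - 1/(S - 6210) = 117 - 1/(9923186/828509 - 6210) = 117 - 1/(-5135117704/828509) = 117 - 1*(-828509/5135117704) = 117 + 828509/5135117704 = 600809599877/5135117704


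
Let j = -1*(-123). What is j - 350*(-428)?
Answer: 149923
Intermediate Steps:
j = 123
j - 350*(-428) = 123 - 350*(-428) = 123 + 149800 = 149923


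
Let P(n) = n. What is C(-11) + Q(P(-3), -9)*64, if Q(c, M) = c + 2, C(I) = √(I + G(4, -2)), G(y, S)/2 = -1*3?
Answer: -64 + I*√17 ≈ -64.0 + 4.1231*I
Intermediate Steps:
G(y, S) = -6 (G(y, S) = 2*(-1*3) = 2*(-3) = -6)
C(I) = √(-6 + I) (C(I) = √(I - 6) = √(-6 + I))
Q(c, M) = 2 + c
C(-11) + Q(P(-3), -9)*64 = √(-6 - 11) + (2 - 3)*64 = √(-17) - 1*64 = I*√17 - 64 = -64 + I*√17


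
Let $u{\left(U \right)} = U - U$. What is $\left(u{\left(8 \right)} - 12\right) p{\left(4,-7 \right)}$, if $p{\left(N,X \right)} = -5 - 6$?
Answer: $132$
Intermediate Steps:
$p{\left(N,X \right)} = -11$ ($p{\left(N,X \right)} = -5 - 6 = -11$)
$u{\left(U \right)} = 0$
$\left(u{\left(8 \right)} - 12\right) p{\left(4,-7 \right)} = \left(0 - 12\right) \left(-11\right) = \left(-12\right) \left(-11\right) = 132$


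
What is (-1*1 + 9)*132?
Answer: 1056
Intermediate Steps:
(-1*1 + 9)*132 = (-1 + 9)*132 = 8*132 = 1056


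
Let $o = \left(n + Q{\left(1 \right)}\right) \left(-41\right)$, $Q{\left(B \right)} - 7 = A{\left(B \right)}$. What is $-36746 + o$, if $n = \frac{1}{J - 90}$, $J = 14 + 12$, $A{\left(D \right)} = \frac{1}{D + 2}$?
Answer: $- \frac{7112837}{192} \approx -37046.0$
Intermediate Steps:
$A{\left(D \right)} = \frac{1}{2 + D}$
$Q{\left(B \right)} = 7 + \frac{1}{2 + B}$
$J = 26$
$n = - \frac{1}{64}$ ($n = \frac{1}{26 - 90} = \frac{1}{-64} = - \frac{1}{64} \approx -0.015625$)
$o = - \frac{57605}{192}$ ($o = \left(- \frac{1}{64} + \frac{15 + 7 \cdot 1}{2 + 1}\right) \left(-41\right) = \left(- \frac{1}{64} + \frac{15 + 7}{3}\right) \left(-41\right) = \left(- \frac{1}{64} + \frac{1}{3} \cdot 22\right) \left(-41\right) = \left(- \frac{1}{64} + \frac{22}{3}\right) \left(-41\right) = \frac{1405}{192} \left(-41\right) = - \frac{57605}{192} \approx -300.03$)
$-36746 + o = -36746 - \frac{57605}{192} = - \frac{7112837}{192}$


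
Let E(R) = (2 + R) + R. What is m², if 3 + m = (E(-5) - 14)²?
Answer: 231361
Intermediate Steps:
E(R) = 2 + 2*R
m = 481 (m = -3 + ((2 + 2*(-5)) - 14)² = -3 + ((2 - 10) - 14)² = -3 + (-8 - 14)² = -3 + (-22)² = -3 + 484 = 481)
m² = 481² = 231361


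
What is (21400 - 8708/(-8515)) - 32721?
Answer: -96389607/8515 ≈ -11320.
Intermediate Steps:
(21400 - 8708/(-8515)) - 32721 = (21400 - 8708*(-1/8515)) - 32721 = (21400 + 8708/8515) - 32721 = 182229708/8515 - 32721 = -96389607/8515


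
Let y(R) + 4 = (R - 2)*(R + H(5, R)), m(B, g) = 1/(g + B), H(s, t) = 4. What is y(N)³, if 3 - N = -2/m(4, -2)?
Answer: 132651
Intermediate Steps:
m(B, g) = 1/(B + g)
N = 7 (N = 3 - (-2)/(1/(4 - 2)) = 3 - (-2)/(1/2) = 3 - (-2)/½ = 3 - (-2)*2 = 3 - 1*(-4) = 3 + 4 = 7)
y(R) = -4 + (-2 + R)*(4 + R) (y(R) = -4 + (R - 2)*(R + 4) = -4 + (-2 + R)*(4 + R))
y(N)³ = (-12 + 7² + 2*7)³ = (-12 + 49 + 14)³ = 51³ = 132651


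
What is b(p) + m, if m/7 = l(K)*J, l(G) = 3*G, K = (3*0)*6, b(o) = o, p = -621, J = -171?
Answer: -621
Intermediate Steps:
K = 0 (K = 0*6 = 0)
m = 0 (m = 7*((3*0)*(-171)) = 7*(0*(-171)) = 7*0 = 0)
b(p) + m = -621 + 0 = -621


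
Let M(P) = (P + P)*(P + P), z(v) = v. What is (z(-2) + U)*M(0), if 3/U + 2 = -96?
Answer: 0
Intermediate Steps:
U = -3/98 (U = 3/(-2 - 96) = 3/(-98) = 3*(-1/98) = -3/98 ≈ -0.030612)
M(P) = 4*P**2 (M(P) = (2*P)*(2*P) = 4*P**2)
(z(-2) + U)*M(0) = (-2 - 3/98)*(4*0**2) = -398*0/49 = -199/98*0 = 0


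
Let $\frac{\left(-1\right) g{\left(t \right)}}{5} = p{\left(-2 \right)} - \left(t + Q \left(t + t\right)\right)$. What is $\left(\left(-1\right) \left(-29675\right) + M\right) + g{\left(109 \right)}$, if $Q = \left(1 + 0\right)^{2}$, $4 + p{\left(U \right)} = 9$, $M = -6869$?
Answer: $24416$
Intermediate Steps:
$p{\left(U \right)} = 5$ ($p{\left(U \right)} = -4 + 9 = 5$)
$Q = 1$ ($Q = 1^{2} = 1$)
$g{\left(t \right)} = -25 + 15 t$ ($g{\left(t \right)} = - 5 \left(5 - \left(t + 1 \left(t + t\right)\right)\right) = - 5 \left(5 - \left(t + 1 \cdot 2 t\right)\right) = - 5 \left(5 - \left(t + 2 t\right)\right) = - 5 \left(5 - 3 t\right) = -25 + 15 t$)
$\left(\left(-1\right) \left(-29675\right) + M\right) + g{\left(109 \right)} = \left(\left(-1\right) \left(-29675\right) - 6869\right) + \left(-25 + 15 \cdot 109\right) = \left(29675 - 6869\right) + \left(-25 + 1635\right) = 22806 + 1610 = 24416$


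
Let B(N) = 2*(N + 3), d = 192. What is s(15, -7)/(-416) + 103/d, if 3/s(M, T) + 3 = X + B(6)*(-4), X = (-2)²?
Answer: 95087/177216 ≈ 0.53656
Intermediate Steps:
X = 4
B(N) = 6 + 2*N (B(N) = 2*(3 + N) = 6 + 2*N)
s(M, T) = -3/71 (s(M, T) = 3/(-3 + (4 + (6 + 2*6)*(-4))) = 3/(-3 + (4 + (6 + 12)*(-4))) = 3/(-3 + (4 + 18*(-4))) = 3/(-3 + (4 - 72)) = 3/(-3 - 68) = 3/(-71) = 3*(-1/71) = -3/71)
s(15, -7)/(-416) + 103/d = -3/71/(-416) + 103/192 = -3/71*(-1/416) + 103*(1/192) = 3/29536 + 103/192 = 95087/177216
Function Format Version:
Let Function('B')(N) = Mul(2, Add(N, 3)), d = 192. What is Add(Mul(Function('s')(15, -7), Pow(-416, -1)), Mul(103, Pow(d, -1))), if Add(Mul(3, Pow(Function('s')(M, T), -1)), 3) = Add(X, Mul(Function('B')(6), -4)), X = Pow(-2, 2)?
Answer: Rational(95087, 177216) ≈ 0.53656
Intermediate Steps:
X = 4
Function('B')(N) = Add(6, Mul(2, N)) (Function('B')(N) = Mul(2, Add(3, N)) = Add(6, Mul(2, N)))
Function('s')(M, T) = Rational(-3, 71) (Function('s')(M, T) = Mul(3, Pow(Add(-3, Add(4, Mul(Add(6, Mul(2, 6)), -4))), -1)) = Mul(3, Pow(Add(-3, Add(4, Mul(Add(6, 12), -4))), -1)) = Mul(3, Pow(Add(-3, Add(4, Mul(18, -4))), -1)) = Mul(3, Pow(Add(-3, Add(4, -72)), -1)) = Mul(3, Pow(Add(-3, -68), -1)) = Mul(3, Pow(-71, -1)) = Mul(3, Rational(-1, 71)) = Rational(-3, 71))
Add(Mul(Function('s')(15, -7), Pow(-416, -1)), Mul(103, Pow(d, -1))) = Add(Mul(Rational(-3, 71), Pow(-416, -1)), Mul(103, Pow(192, -1))) = Add(Mul(Rational(-3, 71), Rational(-1, 416)), Mul(103, Rational(1, 192))) = Add(Rational(3, 29536), Rational(103, 192)) = Rational(95087, 177216)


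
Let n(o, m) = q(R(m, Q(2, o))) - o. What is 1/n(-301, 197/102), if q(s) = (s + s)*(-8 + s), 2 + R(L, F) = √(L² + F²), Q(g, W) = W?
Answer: 4912901424990/890527257583037137 + 6367248*√942651613/890527257583037137 ≈ 5.7364e-6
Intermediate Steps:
R(L, F) = -2 + √(F² + L²) (R(L, F) = -2 + √(L² + F²) = -2 + √(F² + L²))
q(s) = 2*s*(-8 + s) (q(s) = (2*s)*(-8 + s) = 2*s*(-8 + s))
n(o, m) = -o + 2*(-10 + √(m² + o²))*(-2 + √(m² + o²)) (n(o, m) = 2*(-2 + √(o² + m²))*(-8 + (-2 + √(o² + m²))) - o = 2*(-2 + √(m² + o²))*(-8 + (-2 + √(m² + o²))) - o = 2*(-2 + √(m² + o²))*(-10 + √(m² + o²)) - o = 2*(-10 + √(m² + o²))*(-2 + √(m² + o²)) - o = -o + 2*(-10 + √(m² + o²))*(-2 + √(m² + o²)))
1/n(-301, 197/102) = 1/(40 - 1*(-301) - 24*√((197/102)² + (-301)²) + 2*(197/102)² + 2*(-301)²) = 1/(40 + 301 - 24*√((197*(1/102))² + 90601) + 2*(197*(1/102))² + 2*90601) = 1/(40 + 301 - 24*√((197/102)² + 90601) + 2*(197/102)² + 181202) = 1/(40 + 301 - 24*√(38809/10404 + 90601) + 2*(38809/10404) + 181202) = 1/(40 + 301 - 4*√942651613/17 + 38809/5202 + 181202) = 1/(944425495/5202 - 4*√942651613/17)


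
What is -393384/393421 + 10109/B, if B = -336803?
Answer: -3688378493/3581226299 ≈ -1.0299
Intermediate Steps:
-393384/393421 + 10109/B = -393384/393421 + 10109/(-336803) = -393384*1/393421 + 10109*(-1/336803) = -10632/10633 - 10109/336803 = -3688378493/3581226299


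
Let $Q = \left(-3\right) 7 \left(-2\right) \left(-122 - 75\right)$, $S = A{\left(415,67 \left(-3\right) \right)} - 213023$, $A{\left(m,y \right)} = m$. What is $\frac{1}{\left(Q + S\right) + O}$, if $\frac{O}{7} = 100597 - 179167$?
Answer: $- \frac{1}{770872} \approx -1.2972 \cdot 10^{-6}$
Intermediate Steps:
$S = -212608$ ($S = 415 - 213023 = -212608$)
$Q = -8274$ ($Q = \left(-21\right) \left(-2\right) \left(-197\right) = 42 \left(-197\right) = -8274$)
$O = -549990$ ($O = 7 \left(100597 - 179167\right) = 7 \left(-78570\right) = -549990$)
$\frac{1}{\left(Q + S\right) + O} = \frac{1}{\left(-8274 - 212608\right) - 549990} = \frac{1}{-220882 - 549990} = \frac{1}{-770872} = - \frac{1}{770872}$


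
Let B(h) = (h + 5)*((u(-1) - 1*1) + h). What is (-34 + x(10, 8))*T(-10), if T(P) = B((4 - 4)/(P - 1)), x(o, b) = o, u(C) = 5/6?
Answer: 20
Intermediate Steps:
u(C) = ⅚ (u(C) = 5*(⅙) = ⅚)
B(h) = (5 + h)*(-⅙ + h) (B(h) = (h + 5)*((⅚ - 1*1) + h) = (5 + h)*((⅚ - 1) + h) = (5 + h)*(-⅙ + h))
T(P) = -⅚ (T(P) = -⅚ + ((4 - 4)/(P - 1))² + 29*((4 - 4)/(P - 1))/6 = -⅚ + (0/(-1 + P))² + 29*(0/(-1 + P))/6 = -⅚ + 0² + (29/6)*0 = -⅚ + 0 + 0 = -⅚)
(-34 + x(10, 8))*T(-10) = (-34 + 10)*(-⅚) = -24*(-⅚) = 20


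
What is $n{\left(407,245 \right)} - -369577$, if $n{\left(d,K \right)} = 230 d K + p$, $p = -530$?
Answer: $23303497$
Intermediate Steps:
$n{\left(d,K \right)} = -530 + 230 K d$ ($n{\left(d,K \right)} = 230 d K - 530 = 230 K d - 530 = -530 + 230 K d$)
$n{\left(407,245 \right)} - -369577 = \left(-530 + 230 \cdot 245 \cdot 407\right) - -369577 = \left(-530 + 22934450\right) + 369577 = 22933920 + 369577 = 23303497$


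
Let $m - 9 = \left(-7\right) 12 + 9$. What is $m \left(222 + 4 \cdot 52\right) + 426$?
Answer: $-27954$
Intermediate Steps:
$m = -66$ ($m = 9 + \left(\left(-7\right) 12 + 9\right) = 9 + \left(-84 + 9\right) = 9 - 75 = -66$)
$m \left(222 + 4 \cdot 52\right) + 426 = - 66 \left(222 + 4 \cdot 52\right) + 426 = - 66 \left(222 + 208\right) + 426 = \left(-66\right) 430 + 426 = -28380 + 426 = -27954$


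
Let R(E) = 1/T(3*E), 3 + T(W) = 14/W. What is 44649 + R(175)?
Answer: 9956652/223 ≈ 44649.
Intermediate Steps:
T(W) = -3 + 14/W
R(E) = 1/(-3 + 14/(3*E)) (R(E) = 1/(-3 + 14/((3*E))) = 1/(-3 + 14*(1/(3*E))) = 1/(-3 + 14/(3*E)))
44649 + R(175) = 44649 - 3*175/(-14 + 9*175) = 44649 - 3*175/(-14 + 1575) = 44649 - 3*175/1561 = 44649 - 3*175*1/1561 = 44649 - 75/223 = 9956652/223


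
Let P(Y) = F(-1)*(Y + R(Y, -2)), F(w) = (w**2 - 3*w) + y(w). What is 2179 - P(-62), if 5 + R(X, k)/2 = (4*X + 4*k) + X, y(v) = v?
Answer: 4303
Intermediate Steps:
R(X, k) = -10 + 8*k + 10*X (R(X, k) = -10 + 2*((4*X + 4*k) + X) = -10 + 2*(4*k + 5*X) = -10 + (8*k + 10*X) = -10 + 8*k + 10*X)
F(w) = w**2 - 2*w (F(w) = (w**2 - 3*w) + w = w**2 - 2*w)
P(Y) = -78 + 33*Y (P(Y) = (-(-2 - 1))*(Y + (-10 + 8*(-2) + 10*Y)) = (-1*(-3))*(Y + (-10 - 16 + 10*Y)) = 3*(Y + (-26 + 10*Y)) = 3*(-26 + 11*Y) = -78 + 33*Y)
2179 - P(-62) = 2179 - (-78 + 33*(-62)) = 2179 - (-78 - 2046) = 2179 - 1*(-2124) = 2179 + 2124 = 4303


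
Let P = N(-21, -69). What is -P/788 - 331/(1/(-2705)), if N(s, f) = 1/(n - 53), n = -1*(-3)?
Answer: 35276987001/39400 ≈ 8.9536e+5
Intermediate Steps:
n = 3
N(s, f) = -1/50 (N(s, f) = 1/(3 - 53) = 1/(-50) = -1/50)
P = -1/50 ≈ -0.020000
-P/788 - 331/(1/(-2705)) = -1*(-1/50)/788 - 331/(1/(-2705)) = (1/50)*(1/788) - 331/(-1/2705) = 1/39400 - 331*(-2705) = 1/39400 + 895355 = 35276987001/39400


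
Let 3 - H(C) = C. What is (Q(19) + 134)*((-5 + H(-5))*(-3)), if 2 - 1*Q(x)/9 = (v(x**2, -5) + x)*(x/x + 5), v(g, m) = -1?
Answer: 7380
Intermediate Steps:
H(C) = 3 - C
Q(x) = 72 - 54*x (Q(x) = 18 - 9*(-1 + x)*(x/x + 5) = 18 - 9*(-1 + x)*(1 + 5) = 18 - 9*(-1 + x)*6 = 18 - 9*(-6 + 6*x) = 18 + (54 - 54*x) = 72 - 54*x)
(Q(19) + 134)*((-5 + H(-5))*(-3)) = ((72 - 54*19) + 134)*((-5 + (3 - 1*(-5)))*(-3)) = ((72 - 1026) + 134)*((-5 + (3 + 5))*(-3)) = (-954 + 134)*((-5 + 8)*(-3)) = -2460*(-3) = -820*(-9) = 7380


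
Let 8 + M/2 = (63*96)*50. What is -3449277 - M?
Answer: -4054061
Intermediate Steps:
M = 604784 (M = -16 + 2*((63*96)*50) = -16 + 2*(6048*50) = -16 + 2*302400 = -16 + 604800 = 604784)
-3449277 - M = -3449277 - 1*604784 = -3449277 - 604784 = -4054061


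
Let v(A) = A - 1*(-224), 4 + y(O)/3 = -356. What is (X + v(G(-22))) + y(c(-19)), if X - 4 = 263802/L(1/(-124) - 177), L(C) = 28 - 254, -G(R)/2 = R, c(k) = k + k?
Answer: -223205/113 ≈ -1975.3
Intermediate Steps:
c(k) = 2*k
G(R) = -2*R
y(O) = -1080 (y(O) = -12 + 3*(-356) = -12 - 1068 = -1080)
L(C) = -226
v(A) = 224 + A (v(A) = A + 224 = 224 + A)
X = -131449/113 (X = 4 + 263802/(-226) = 4 + 263802*(-1/226) = 4 - 131901/113 = -131449/113 ≈ -1163.3)
(X + v(G(-22))) + y(c(-19)) = (-131449/113 + (224 - 2*(-22))) - 1080 = (-131449/113 + (224 + 44)) - 1080 = (-131449/113 + 268) - 1080 = -101165/113 - 1080 = -223205/113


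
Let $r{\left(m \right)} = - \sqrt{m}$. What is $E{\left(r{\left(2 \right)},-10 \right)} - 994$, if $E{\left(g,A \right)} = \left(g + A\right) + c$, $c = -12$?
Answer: $-1016 - \sqrt{2} \approx -1017.4$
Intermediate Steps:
$E{\left(g,A \right)} = -12 + A + g$ ($E{\left(g,A \right)} = \left(g + A\right) - 12 = \left(A + g\right) - 12 = -12 + A + g$)
$E{\left(r{\left(2 \right)},-10 \right)} - 994 = \left(-12 - 10 - \sqrt{2}\right) - 994 = \left(-22 - \sqrt{2}\right) - 994 = -1016 - \sqrt{2}$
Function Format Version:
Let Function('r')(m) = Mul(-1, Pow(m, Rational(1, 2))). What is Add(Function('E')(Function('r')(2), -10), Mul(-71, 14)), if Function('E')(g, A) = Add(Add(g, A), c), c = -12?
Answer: Add(-1016, Mul(-1, Pow(2, Rational(1, 2)))) ≈ -1017.4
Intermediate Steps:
Function('E')(g, A) = Add(-12, A, g) (Function('E')(g, A) = Add(Add(g, A), -12) = Add(Add(A, g), -12) = Add(-12, A, g))
Add(Function('E')(Function('r')(2), -10), Mul(-71, 14)) = Add(Add(-12, -10, Mul(-1, Pow(2, Rational(1, 2)))), Mul(-71, 14)) = Add(Add(-22, Mul(-1, Pow(2, Rational(1, 2)))), -994) = Add(-1016, Mul(-1, Pow(2, Rational(1, 2))))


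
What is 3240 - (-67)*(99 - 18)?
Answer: 8667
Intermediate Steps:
3240 - (-67)*(99 - 18) = 3240 - (-67)*81 = 3240 - 1*(-5427) = 3240 + 5427 = 8667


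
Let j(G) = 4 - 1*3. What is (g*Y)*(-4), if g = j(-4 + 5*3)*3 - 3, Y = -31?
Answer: 0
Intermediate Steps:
j(G) = 1 (j(G) = 4 - 3 = 1)
g = 0 (g = 1*3 - 3 = 3 - 3 = 0)
(g*Y)*(-4) = (0*(-31))*(-4) = 0*(-4) = 0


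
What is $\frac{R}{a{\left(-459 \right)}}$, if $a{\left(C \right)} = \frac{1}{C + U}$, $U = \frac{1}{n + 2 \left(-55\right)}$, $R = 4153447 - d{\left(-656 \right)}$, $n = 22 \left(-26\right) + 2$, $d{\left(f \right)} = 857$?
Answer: $- \frac{7624179667}{4} \approx -1.906 \cdot 10^{9}$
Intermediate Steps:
$n = -570$ ($n = -572 + 2 = -570$)
$R = 4152590$ ($R = 4153447 - 857 = 4152590$)
$U = - \frac{1}{680}$ ($U = \frac{1}{-570 + 2 \left(-55\right)} = \frac{1}{-570 - 110} = \frac{1}{-680} = - \frac{1}{680} \approx -0.0014706$)
$a{\left(C \right)} = \frac{1}{- \frac{1}{680} + C}$ ($a{\left(C \right)} = \frac{1}{C - \frac{1}{680}} = \frac{1}{- \frac{1}{680} + C}$)
$\frac{R}{a{\left(-459 \right)}} = \frac{4152590}{680 \frac{1}{-1 + 680 \left(-459\right)}} = \frac{4152590}{680 \frac{1}{-1 - 312120}} = \frac{4152590}{680 \frac{1}{-312121}} = \frac{4152590}{680 \left(- \frac{1}{312121}\right)} = \frac{4152590}{- \frac{680}{312121}} = 4152590 \left(- \frac{312121}{680}\right) = - \frac{7624179667}{4}$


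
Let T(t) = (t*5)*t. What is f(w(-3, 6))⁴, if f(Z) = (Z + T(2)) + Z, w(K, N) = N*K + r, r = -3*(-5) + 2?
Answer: 104976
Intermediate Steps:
r = 17 (r = 15 + 2 = 17)
T(t) = 5*t² (T(t) = (5*t)*t = 5*t²)
w(K, N) = 17 + K*N (w(K, N) = N*K + 17 = K*N + 17 = 17 + K*N)
f(Z) = 20 + 2*Z (f(Z) = (Z + 5*2²) + Z = (Z + 5*4) + Z = (Z + 20) + Z = (20 + Z) + Z = 20 + 2*Z)
f(w(-3, 6))⁴ = (20 + 2*(17 - 3*6))⁴ = (20 + 2*(17 - 18))⁴ = (20 + 2*(-1))⁴ = (20 - 2)⁴ = 18⁴ = 104976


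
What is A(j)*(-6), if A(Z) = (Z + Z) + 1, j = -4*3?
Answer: 138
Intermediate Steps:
j = -12
A(Z) = 1 + 2*Z (A(Z) = 2*Z + 1 = 1 + 2*Z)
A(j)*(-6) = (1 + 2*(-12))*(-6) = (1 - 24)*(-6) = -23*(-6) = 138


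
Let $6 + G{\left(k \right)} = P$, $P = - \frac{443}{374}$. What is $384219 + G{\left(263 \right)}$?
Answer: $\frac{143695219}{374} \approx 3.8421 \cdot 10^{5}$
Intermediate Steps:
$P = - \frac{443}{374}$ ($P = \left(-443\right) \frac{1}{374} = - \frac{443}{374} \approx -1.1845$)
$G{\left(k \right)} = - \frac{2687}{374}$ ($G{\left(k \right)} = -6 - \frac{443}{374} = - \frac{2687}{374}$)
$384219 + G{\left(263 \right)} = 384219 - \frac{2687}{374} = \frac{143695219}{374}$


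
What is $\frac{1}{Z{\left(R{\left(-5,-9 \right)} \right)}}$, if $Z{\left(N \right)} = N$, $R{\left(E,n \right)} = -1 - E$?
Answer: $\frac{1}{4} \approx 0.25$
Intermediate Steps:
$\frac{1}{Z{\left(R{\left(-5,-9 \right)} \right)}} = \frac{1}{-1 - -5} = \frac{1}{-1 + 5} = \frac{1}{4}$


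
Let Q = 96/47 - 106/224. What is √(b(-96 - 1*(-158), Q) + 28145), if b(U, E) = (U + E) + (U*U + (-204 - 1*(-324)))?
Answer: √55718257245/1316 ≈ 179.37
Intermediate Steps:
Q = 8261/5264 (Q = 96*(1/47) - 106*1/224 = 96/47 - 53/112 = 8261/5264 ≈ 1.5693)
b(U, E) = 120 + E + U + U² (b(U, E) = (E + U) + (U² + (-204 + 324)) = (E + U) + (U² + 120) = (E + U) + (120 + U²) = 120 + E + U + U²)
√(b(-96 - 1*(-158), Q) + 28145) = √((120 + 8261/5264 + (-96 - 1*(-158)) + (-96 - 1*(-158))²) + 28145) = √((120 + 8261/5264 + (-96 + 158) + (-96 + 158)²) + 28145) = √((120 + 8261/5264 + 62 + 62²) + 28145) = √((120 + 8261/5264 + 62 + 3844) + 28145) = √(21201125/5264 + 28145) = √(169356405/5264) = √55718257245/1316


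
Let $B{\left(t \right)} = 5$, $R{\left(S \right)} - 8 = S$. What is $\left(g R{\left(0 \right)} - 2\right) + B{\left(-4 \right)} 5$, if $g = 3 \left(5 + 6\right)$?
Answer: $287$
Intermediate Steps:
$R{\left(S \right)} = 8 + S$
$g = 33$ ($g = 3 \cdot 11 = 33$)
$\left(g R{\left(0 \right)} - 2\right) + B{\left(-4 \right)} 5 = \left(33 \left(8 + 0\right) - 2\right) + 5 \cdot 5 = \left(33 \cdot 8 - 2\right) + 25 = \left(264 - 2\right) + 25 = 262 + 25 = 287$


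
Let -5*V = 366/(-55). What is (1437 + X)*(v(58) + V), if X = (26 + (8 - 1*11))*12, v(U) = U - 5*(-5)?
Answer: 39726183/275 ≈ 1.4446e+5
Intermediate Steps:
V = 366/275 (V = -366/(5*(-55)) = -366*(-1)/(5*55) = -1/5*(-366/55) = 366/275 ≈ 1.3309)
v(U) = 25 + U (v(U) = U + 25 = 25 + U)
X = 276 (X = (26 + (8 - 11))*12 = (26 - 3)*12 = 23*12 = 276)
(1437 + X)*(v(58) + V) = (1437 + 276)*((25 + 58) + 366/275) = 1713*(83 + 366/275) = 1713*(23191/275) = 39726183/275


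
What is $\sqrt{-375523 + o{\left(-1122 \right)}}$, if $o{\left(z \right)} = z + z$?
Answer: $i \sqrt{377767} \approx 614.63 i$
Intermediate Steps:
$o{\left(z \right)} = 2 z$
$\sqrt{-375523 + o{\left(-1122 \right)}} = \sqrt{-375523 + 2 \left(-1122\right)} = \sqrt{-375523 - 2244} = \sqrt{-377767} = i \sqrt{377767}$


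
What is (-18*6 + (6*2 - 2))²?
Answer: 9604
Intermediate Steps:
(-18*6 + (6*2 - 2))² = (-108 + (12 - 2))² = (-108 + 10)² = (-98)² = 9604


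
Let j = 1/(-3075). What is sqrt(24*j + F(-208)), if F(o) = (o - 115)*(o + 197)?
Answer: sqrt(149314497)/205 ≈ 59.607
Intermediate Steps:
F(o) = (-115 + o)*(197 + o)
j = -1/3075 ≈ -0.00032520
sqrt(24*j + F(-208)) = sqrt(24*(-1/3075) + (-22655 + (-208)**2 + 82*(-208))) = sqrt(-8/1025 + (-22655 + 43264 - 17056)) = sqrt(-8/1025 + 3553) = sqrt(3641817/1025) = sqrt(149314497)/205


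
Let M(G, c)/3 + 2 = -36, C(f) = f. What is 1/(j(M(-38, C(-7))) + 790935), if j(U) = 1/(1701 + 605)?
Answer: 2306/1823896111 ≈ 1.2643e-6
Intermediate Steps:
M(G, c) = -114 (M(G, c) = -6 + 3*(-36) = -6 - 108 = -114)
j(U) = 1/2306
1/(j(M(-38, C(-7))) + 790935) = 1/(1/2306 + 790935) = 1/(1823896111/2306) = 2306/1823896111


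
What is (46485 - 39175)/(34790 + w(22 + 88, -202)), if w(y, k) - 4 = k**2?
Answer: 3655/37799 ≈ 0.096696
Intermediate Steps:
w(y, k) = 4 + k**2
(46485 - 39175)/(34790 + w(22 + 88, -202)) = (46485 - 39175)/(34790 + (4 + (-202)**2)) = 7310/(34790 + (4 + 40804)) = 7310/(34790 + 40808) = 7310/75598 = 7310*(1/75598) = 3655/37799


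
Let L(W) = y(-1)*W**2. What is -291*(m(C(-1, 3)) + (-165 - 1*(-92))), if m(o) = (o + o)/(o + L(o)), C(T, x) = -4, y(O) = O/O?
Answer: 21437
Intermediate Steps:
y(O) = 1
L(W) = W**2 (L(W) = 1*W**2 = W**2)
m(o) = 2*o/(o + o**2) (m(o) = (o + o)/(o + o**2) = (2*o)/(o + o**2) = 2*o/(o + o**2))
-291*(m(C(-1, 3)) + (-165 - 1*(-92))) = -291*(2/(1 - 4) + (-165 - 1*(-92))) = -291*(2/(-3) + (-165 + 92)) = -291*(2*(-1/3) - 73) = -291*(-2/3 - 73) = -291*(-221/3) = 21437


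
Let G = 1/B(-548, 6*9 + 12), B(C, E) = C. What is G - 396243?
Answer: -217141165/548 ≈ -3.9624e+5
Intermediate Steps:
G = -1/548 (G = 1/(-548) = -1/548 ≈ -0.0018248)
G - 396243 = -1/548 - 396243 = -217141165/548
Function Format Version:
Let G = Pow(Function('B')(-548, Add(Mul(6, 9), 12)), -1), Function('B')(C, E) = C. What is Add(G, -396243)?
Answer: Rational(-217141165, 548) ≈ -3.9624e+5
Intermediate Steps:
G = Rational(-1, 548) (G = Pow(-548, -1) = Rational(-1, 548) ≈ -0.0018248)
Add(G, -396243) = Add(Rational(-1, 548), -396243) = Rational(-217141165, 548)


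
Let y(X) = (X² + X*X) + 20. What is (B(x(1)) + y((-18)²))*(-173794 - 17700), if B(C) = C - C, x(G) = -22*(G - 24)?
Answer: -40208378168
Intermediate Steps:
x(G) = 528 - 22*G (x(G) = -22*(-24 + G) = 528 - 22*G)
y(X) = 20 + 2*X² (y(X) = (X² + X²) + 20 = 2*X² + 20 = 20 + 2*X²)
B(C) = 0
(B(x(1)) + y((-18)²))*(-173794 - 17700) = (0 + (20 + 2*((-18)²)²))*(-173794 - 17700) = (0 + (20 + 2*324²))*(-191494) = (0 + (20 + 2*104976))*(-191494) = (0 + (20 + 209952))*(-191494) = (0 + 209972)*(-191494) = 209972*(-191494) = -40208378168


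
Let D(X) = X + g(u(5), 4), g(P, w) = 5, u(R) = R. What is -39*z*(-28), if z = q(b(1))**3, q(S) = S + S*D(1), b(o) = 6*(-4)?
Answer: -5177862144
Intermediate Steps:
b(o) = -24
D(X) = 5 + X (D(X) = X + 5 = 5 + X)
q(S) = 7*S (q(S) = S + S*(5 + 1) = S + S*6 = S + 6*S = 7*S)
z = -4741632 (z = (7*(-24))**3 = (-168)**3 = -4741632)
-39*z*(-28) = -39*(-4741632)*(-28) = 184923648*(-28) = -5177862144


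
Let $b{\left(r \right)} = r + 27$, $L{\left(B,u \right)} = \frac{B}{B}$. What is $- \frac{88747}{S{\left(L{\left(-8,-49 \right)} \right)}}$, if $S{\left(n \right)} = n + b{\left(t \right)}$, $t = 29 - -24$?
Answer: $- \frac{88747}{81} \approx -1095.6$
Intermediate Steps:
$L{\left(B,u \right)} = 1$
$t = 53$ ($t = 29 + 24 = 53$)
$b{\left(r \right)} = 27 + r$
$S{\left(n \right)} = 80 + n$ ($S{\left(n \right)} = n + \left(27 + 53\right) = n + 80 = 80 + n$)
$- \frac{88747}{S{\left(L{\left(-8,-49 \right)} \right)}} = - \frac{88747}{80 + 1} = - \frac{88747}{81}$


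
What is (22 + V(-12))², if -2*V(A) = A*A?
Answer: 2500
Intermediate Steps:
V(A) = -A²/2 (V(A) = -A*A/2 = -A²/2)
(22 + V(-12))² = (22 - ½*(-12)²)² = (22 - ½*144)² = (22 - 72)² = (-50)² = 2500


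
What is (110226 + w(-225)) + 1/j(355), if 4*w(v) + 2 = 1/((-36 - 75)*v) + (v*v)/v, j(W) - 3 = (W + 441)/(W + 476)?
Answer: 9049628669716/82142775 ≈ 1.1017e+5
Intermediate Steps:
j(W) = 3 + (441 + W)/(476 + W) (j(W) = 3 + (W + 441)/(W + 476) = 3 + (441 + W)/(476 + W))
w(v) = -½ - 1/(444*v) + v/4 (w(v) = -½ + (1/((-36 - 75)*v) + (v*v)/v)/4 = -½ + (1/((-111)*v) + v²/v)/4 = -½ + (-1/(111*v) + v)/4 = -½ + (v - 1/(111*v))/4 = -½ + (-1/(444*v) + v/4) = -½ - 1/(444*v) + v/4)
(110226 + w(-225)) + 1/j(355) = (110226 + (1/444)*(-1 + 111*(-225)*(-2 - 225))/(-225)) + 1/((1869 + 4*355)/(476 + 355)) = (110226 + (1/444)*(-1/225)*(-1 + 111*(-225)*(-227))) + 1/((1869 + 1420)/831) = (110226 + (1/444)*(-1/225)*(-1 + 5669325)) + 1/((1/831)*3289) = (110226 + (1/444)*(-1/225)*5669324) + 1/(3289/831) = (110226 - 1417331/24975) + 831/3289 = 2751477019/24975 + 831/3289 = 9049628669716/82142775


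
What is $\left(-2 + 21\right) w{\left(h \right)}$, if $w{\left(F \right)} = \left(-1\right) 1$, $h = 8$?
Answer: $-19$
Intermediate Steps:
$w{\left(F \right)} = -1$
$\left(-2 + 21\right) w{\left(h \right)} = \left(-2 + 21\right) \left(-1\right) = 19 \left(-1\right) = -19$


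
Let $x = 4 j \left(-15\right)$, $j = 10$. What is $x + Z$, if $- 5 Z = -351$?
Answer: $- \frac{2649}{5} \approx -529.8$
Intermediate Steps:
$Z = \frac{351}{5}$ ($Z = \left(- \frac{1}{5}\right) \left(-351\right) = \frac{351}{5} \approx 70.2$)
$x = -600$ ($x = 4 \cdot 10 \left(-15\right) = 40 \left(-15\right) = -600$)
$x + Z = -600 + \frac{351}{5} = - \frac{2649}{5}$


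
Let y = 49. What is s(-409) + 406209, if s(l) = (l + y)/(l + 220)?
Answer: 8530429/21 ≈ 4.0621e+5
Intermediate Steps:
s(l) = (49 + l)/(220 + l) (s(l) = (l + 49)/(l + 220) = (49 + l)/(220 + l))
s(-409) + 406209 = (49 - 409)/(220 - 409) + 406209 = -360/(-189) + 406209 = -1/189*(-360) + 406209 = 40/21 + 406209 = 8530429/21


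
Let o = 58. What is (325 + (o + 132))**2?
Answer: 265225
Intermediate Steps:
(325 + (o + 132))**2 = (325 + (58 + 132))**2 = (325 + 190)**2 = 515**2 = 265225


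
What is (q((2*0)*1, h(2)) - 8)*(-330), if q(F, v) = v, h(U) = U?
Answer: 1980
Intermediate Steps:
(q((2*0)*1, h(2)) - 8)*(-330) = (2 - 8)*(-330) = -6*(-330) = 1980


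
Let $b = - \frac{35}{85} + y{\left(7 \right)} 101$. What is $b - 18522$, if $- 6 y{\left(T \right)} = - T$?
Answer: $- \frac{1877267}{102} \approx -18405.0$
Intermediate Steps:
$y{\left(T \right)} = \frac{T}{6}$ ($y{\left(T \right)} = - \frac{\left(-1\right) T}{6} = \frac{T}{6}$)
$b = \frac{11977}{102}$ ($b = - \frac{35}{85} + \frac{1}{6} \cdot 7 \cdot 101 = \left(-35\right) \frac{1}{85} + \frac{7}{6} \cdot 101 = - \frac{7}{17} + \frac{707}{6} = \frac{11977}{102} \approx 117.42$)
$b - 18522 = \frac{11977}{102} - 18522 = - \frac{1877267}{102}$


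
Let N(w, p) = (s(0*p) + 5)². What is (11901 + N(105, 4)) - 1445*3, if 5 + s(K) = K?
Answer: 7566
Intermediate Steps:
s(K) = -5 + K
N(w, p) = 0 (N(w, p) = ((-5 + 0*p) + 5)² = ((-5 + 0) + 5)² = (-5 + 5)² = 0² = 0)
(11901 + N(105, 4)) - 1445*3 = (11901 + 0) - 1445*3 = 11901 - 4335 = 7566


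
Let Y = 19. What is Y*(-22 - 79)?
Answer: -1919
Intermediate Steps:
Y*(-22 - 79) = 19*(-22 - 79) = 19*(-101) = -1919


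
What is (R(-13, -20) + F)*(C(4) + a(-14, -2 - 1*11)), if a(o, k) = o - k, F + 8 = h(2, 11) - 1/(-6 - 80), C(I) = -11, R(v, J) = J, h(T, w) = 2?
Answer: 13410/43 ≈ 311.86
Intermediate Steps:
F = -515/86 (F = -8 + (2 - 1/(-6 - 80)) = -8 + (2 - 1/(-86)) = -8 + (2 - 1*(-1/86)) = -8 + (2 + 1/86) = -8 + 173/86 = -515/86 ≈ -5.9884)
(R(-13, -20) + F)*(C(4) + a(-14, -2 - 1*11)) = (-20 - 515/86)*(-11 + (-14 - (-2 - 1*11))) = -2235*(-11 + (-14 - (-2 - 11)))/86 = -2235*(-11 + (-14 - 1*(-13)))/86 = -2235*(-11 + (-14 + 13))/86 = -2235*(-11 - 1)/86 = -2235/86*(-12) = 13410/43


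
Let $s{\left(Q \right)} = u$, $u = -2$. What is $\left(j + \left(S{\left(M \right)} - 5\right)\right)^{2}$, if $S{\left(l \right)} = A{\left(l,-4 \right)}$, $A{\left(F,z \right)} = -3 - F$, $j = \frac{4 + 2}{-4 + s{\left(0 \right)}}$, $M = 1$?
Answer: $100$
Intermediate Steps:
$s{\left(Q \right)} = -2$
$j = -1$ ($j = \frac{4 + 2}{-4 - 2} = \frac{6}{-6} = 6 \left(- \frac{1}{6}\right) = -1$)
$S{\left(l \right)} = -3 - l$
$\left(j + \left(S{\left(M \right)} - 5\right)\right)^{2} = \left(-1 - 9\right)^{2} = \left(-10\right)^{2} = 100$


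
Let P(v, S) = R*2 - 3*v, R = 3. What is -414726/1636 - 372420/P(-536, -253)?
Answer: -260523/538 ≈ -484.24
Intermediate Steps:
P(v, S) = 6 - 3*v (P(v, S) = 3*2 - 3*v = 6 - 3*v)
-414726/1636 - 372420/P(-536, -253) = -414726/1636 - 372420/(6 - 3*(-536)) = -414726*1/1636 - 372420/(6 + 1608) = -507/2 - 372420/1614 = -507/2 - 372420*1/1614 = -507/2 - 62070/269 = -260523/538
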